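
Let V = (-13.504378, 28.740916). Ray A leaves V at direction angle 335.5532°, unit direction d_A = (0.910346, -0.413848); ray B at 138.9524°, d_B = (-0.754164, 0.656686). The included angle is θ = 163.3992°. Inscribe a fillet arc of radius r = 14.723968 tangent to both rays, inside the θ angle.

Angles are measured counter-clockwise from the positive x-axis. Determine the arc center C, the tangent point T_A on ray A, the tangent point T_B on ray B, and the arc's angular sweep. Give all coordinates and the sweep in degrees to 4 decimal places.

bisector direction at 57.2528° = (0.540933,0.841065)
center distance |VC| = r/sin(θ/2) = 14.723968/sin(81.6996°) = 14.879838
C = V + |VC|·bis = (-5.4554,41.2558)
T_A = V + ((C−V)·d_A)·d_A = V + 2.1481·d_A = (-11.5489,27.8519)
T_B = V + ((C−V)·d_B)·d_B = V + 2.1481·d_B = (-15.1244,30.1515)
sweep = 180° − θ = 16.6008°

center=(-5.4554,41.2558) T_A=(-11.5489,27.8519) T_B=(-15.1244,30.1515) sweep=16.6008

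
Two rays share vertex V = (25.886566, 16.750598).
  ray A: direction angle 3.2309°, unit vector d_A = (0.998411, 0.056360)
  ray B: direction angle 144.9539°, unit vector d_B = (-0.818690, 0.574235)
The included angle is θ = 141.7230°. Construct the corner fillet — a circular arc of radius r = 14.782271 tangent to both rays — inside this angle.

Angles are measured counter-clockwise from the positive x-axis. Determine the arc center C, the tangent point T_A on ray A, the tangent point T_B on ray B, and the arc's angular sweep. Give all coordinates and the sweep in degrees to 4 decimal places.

center=(30.1752,31.7985) T_A=(31.0084,17.0397) T_B=(21.6867,19.6964) sweep=38.2770

bisector direction at 74.0924° = (0.274087,0.961705)
center distance |VC| = r/sin(θ/2) = 14.782271/sin(70.8615°) = 15.647105
C = V + |VC|·bis = (30.1752,31.7985)
T_A = V + ((C−V)·d_A)·d_A = V + 5.1299·d_A = (31.0084,17.0397)
T_B = V + ((C−V)·d_B)·d_B = V + 5.1299·d_B = (21.6867,19.6964)
sweep = 180° − θ = 38.2770°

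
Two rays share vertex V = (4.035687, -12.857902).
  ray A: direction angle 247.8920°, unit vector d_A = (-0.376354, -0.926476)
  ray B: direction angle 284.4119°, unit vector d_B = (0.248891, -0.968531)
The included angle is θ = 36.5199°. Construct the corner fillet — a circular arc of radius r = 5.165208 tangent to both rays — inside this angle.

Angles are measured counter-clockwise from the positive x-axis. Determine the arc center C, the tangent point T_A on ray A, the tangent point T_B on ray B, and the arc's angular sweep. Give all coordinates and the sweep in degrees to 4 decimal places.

bisector direction at 266.1519° = (-0.067111,-0.997746)
center distance |VC| = r/sin(θ/2) = 5.165208/sin(18.2599°) = 16.484949
C = V + |VC|·bis = (2.9294,-29.3057)
T_A = V + ((C−V)·d_A)·d_A = V + 15.6548·d_A = (-1.8561,-27.3617)
T_B = V + ((C−V)·d_B)·d_B = V + 15.6548·d_B = (7.9320,-28.0201)
sweep = 180° − θ = 143.4801°

center=(2.9294,-29.3057) T_A=(-1.8561,-27.3617) T_B=(7.9320,-28.0201) sweep=143.4801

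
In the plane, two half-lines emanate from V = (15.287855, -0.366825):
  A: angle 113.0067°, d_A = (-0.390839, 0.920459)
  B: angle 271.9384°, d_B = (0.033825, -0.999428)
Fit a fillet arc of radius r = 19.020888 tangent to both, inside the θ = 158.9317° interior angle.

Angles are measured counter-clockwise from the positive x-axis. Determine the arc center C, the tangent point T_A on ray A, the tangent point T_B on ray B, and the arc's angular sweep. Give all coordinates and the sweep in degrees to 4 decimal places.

bisector direction at 192.4725° = (-0.976400,-0.215972)
center distance |VC| = r/sin(θ/2) = 19.020888/sin(79.4659°) = 19.346959
C = V + |VC|·bis = (-3.6025,-4.5452)
T_A = V + ((C−V)·d_A)·d_A = V + 3.5370·d_A = (13.9054,2.8889)
T_B = V + ((C−V)·d_B)·d_B = V + 3.5370·d_B = (15.4075,-3.9018)
sweep = 180° − θ = 21.0683°

center=(-3.6025,-4.5452) T_A=(13.9054,2.8889) T_B=(15.4075,-3.9018) sweep=21.0683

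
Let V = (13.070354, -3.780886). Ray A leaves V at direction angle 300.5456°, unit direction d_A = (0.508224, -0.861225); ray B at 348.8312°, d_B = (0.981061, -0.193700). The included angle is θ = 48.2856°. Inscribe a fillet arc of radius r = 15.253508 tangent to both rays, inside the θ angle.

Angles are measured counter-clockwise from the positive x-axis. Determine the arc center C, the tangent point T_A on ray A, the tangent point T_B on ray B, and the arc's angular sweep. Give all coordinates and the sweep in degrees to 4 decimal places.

center=(43.5026,-25.3374) T_A=(30.3659,-33.0896) T_B=(46.4572,-10.3728) sweep=131.7144

bisector direction at 324.6884° = (0.816021,-0.578023)
center distance |VC| = r/sin(θ/2) = 15.253508/sin(24.1428°) = 37.293525
C = V + |VC|·bis = (43.5026,-25.3374)
T_A = V + ((C−V)·d_A)·d_A = V + 34.0314·d_A = (30.3659,-33.0896)
T_B = V + ((C−V)·d_B)·d_B = V + 34.0314·d_B = (46.4572,-10.3728)
sweep = 180° − θ = 131.7144°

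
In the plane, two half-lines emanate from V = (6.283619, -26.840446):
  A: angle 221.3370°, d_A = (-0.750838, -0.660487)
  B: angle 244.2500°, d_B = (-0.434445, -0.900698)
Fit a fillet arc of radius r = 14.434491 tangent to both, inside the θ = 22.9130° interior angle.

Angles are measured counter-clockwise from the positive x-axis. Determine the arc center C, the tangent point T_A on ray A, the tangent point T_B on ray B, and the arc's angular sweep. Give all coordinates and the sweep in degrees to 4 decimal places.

center=(-37.6607,-84.7213) T_A=(-47.1945,-73.8833) T_B=(-24.6595,-90.9923) sweep=157.0870

bisector direction at 232.7935° = (-0.604689,-0.796461)
center distance |VC| = r/sin(θ/2) = 14.434491/sin(11.4565°) = 72.672478
C = V + |VC|·bis = (-37.6607,-84.7213)
T_A = V + ((C−V)·d_A)·d_A = V + 71.2245·d_A = (-47.1945,-73.8833)
T_B = V + ((C−V)·d_B)·d_B = V + 71.2245·d_B = (-24.6595,-90.9923)
sweep = 180° − θ = 157.0870°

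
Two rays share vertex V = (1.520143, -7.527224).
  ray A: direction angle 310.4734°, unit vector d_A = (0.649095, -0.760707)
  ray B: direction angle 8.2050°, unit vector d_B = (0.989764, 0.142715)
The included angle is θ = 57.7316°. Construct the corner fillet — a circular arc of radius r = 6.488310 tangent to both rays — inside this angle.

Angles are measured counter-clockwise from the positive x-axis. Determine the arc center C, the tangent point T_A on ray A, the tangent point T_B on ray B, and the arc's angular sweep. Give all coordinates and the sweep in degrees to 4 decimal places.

bisector direction at 339.3392° = (0.935686,-0.352835)
center distance |VC| = r/sin(θ/2) = 6.488310/sin(28.8658°) = 13.440040
C = V + |VC|·bis = (14.0958,-12.2693)
T_A = V + ((C−V)·d_A)·d_A = V + 11.7702·d_A = (9.1601,-16.4809)
T_B = V + ((C−V)·d_B)·d_B = V + 11.7702·d_B = (13.1698,-5.8474)
sweep = 180° − θ = 122.2684°

center=(14.0958,-12.2693) T_A=(9.1601,-16.4809) T_B=(13.1698,-5.8474) sweep=122.2684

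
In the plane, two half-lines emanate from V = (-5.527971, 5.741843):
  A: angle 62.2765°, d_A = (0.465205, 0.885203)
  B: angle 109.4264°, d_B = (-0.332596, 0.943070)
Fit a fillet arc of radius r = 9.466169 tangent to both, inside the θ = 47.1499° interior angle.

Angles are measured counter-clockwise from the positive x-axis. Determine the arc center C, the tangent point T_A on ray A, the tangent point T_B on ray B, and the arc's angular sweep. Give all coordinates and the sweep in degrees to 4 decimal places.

bisector direction at 85.8514° = (0.072343,0.997380)
center distance |VC| = r/sin(θ/2) = 9.466169/sin(23.5750°) = 23.668478
C = V + |VC|·bis = (-3.8157,29.3483)
T_A = V + ((C−V)·d_A)·d_A = V + 21.6931·d_A = (4.5637,24.9446)
T_B = V + ((C−V)·d_B)·d_B = V + 21.6931·d_B = (-12.7430,26.1999)
sweep = 180° − θ = 132.8501°

center=(-3.8157,29.3483) T_A=(4.5637,24.9446) T_B=(-12.7430,26.1999) sweep=132.8501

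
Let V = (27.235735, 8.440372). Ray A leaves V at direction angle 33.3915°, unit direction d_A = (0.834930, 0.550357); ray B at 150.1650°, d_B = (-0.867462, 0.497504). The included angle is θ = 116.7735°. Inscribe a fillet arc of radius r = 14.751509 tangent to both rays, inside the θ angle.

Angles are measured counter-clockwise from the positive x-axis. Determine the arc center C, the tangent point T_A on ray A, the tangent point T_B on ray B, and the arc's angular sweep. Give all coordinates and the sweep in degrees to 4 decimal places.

center=(26.6982,25.7540) T_A=(34.8168,13.4376) T_B=(19.3593,12.9577) sweep=63.2265

bisector direction at 91.7782° = (-0.031031,0.999518)
center distance |VC| = r/sin(θ/2) = 14.751509/sin(58.3867°) = 17.321993
C = V + |VC|·bis = (26.6982,25.7540)
T_A = V + ((C−V)·d_A)·d_A = V + 9.0799·d_A = (34.8168,13.4376)
T_B = V + ((C−V)·d_B)·d_B = V + 9.0799·d_B = (19.3593,12.9577)
sweep = 180° − θ = 63.2265°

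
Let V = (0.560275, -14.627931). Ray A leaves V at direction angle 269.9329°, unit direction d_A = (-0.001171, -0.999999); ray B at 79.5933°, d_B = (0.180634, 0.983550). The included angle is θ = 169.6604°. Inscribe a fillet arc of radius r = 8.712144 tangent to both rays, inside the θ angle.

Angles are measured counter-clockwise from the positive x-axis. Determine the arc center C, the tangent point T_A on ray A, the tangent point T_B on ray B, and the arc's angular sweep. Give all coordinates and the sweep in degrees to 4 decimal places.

center=(9.2715,-15.4264) T_A=(0.5594,-15.4162) T_B=(0.7027,-13.8527) sweep=10.3396

bisector direction at 354.7631° = (0.995826,-0.091274)
center distance |VC| = r/sin(θ/2) = 8.712144/sin(84.8302°) = 8.747729
C = V + |VC|·bis = (9.2715,-15.4264)
T_A = V + ((C−V)·d_A)·d_A = V + 0.7882·d_A = (0.5594,-15.4162)
T_B = V + ((C−V)·d_B)·d_B = V + 0.7882·d_B = (0.7027,-13.8527)
sweep = 180° − θ = 10.3396°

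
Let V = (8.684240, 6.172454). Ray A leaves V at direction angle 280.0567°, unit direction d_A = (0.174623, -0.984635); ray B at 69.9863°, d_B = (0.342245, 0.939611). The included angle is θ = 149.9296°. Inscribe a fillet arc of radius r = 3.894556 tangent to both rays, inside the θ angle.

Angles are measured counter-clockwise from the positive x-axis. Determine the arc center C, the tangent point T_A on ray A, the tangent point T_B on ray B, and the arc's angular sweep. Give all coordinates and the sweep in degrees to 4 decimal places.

center=(12.7016,5.8225) T_A=(8.8669,5.1424) T_B=(9.0423,7.1554) sweep=30.0704

bisector direction at 355.0215° = (0.996227,-0.086782)
center distance |VC| = r/sin(θ/2) = 3.894556/sin(74.9648°) = 4.032606
C = V + |VC|·bis = (12.7016,5.8225)
T_A = V + ((C−V)·d_A)·d_A = V + 1.0461·d_A = (8.8669,5.1424)
T_B = V + ((C−V)·d_B)·d_B = V + 1.0461·d_B = (9.0423,7.1554)
sweep = 180° − θ = 30.0704°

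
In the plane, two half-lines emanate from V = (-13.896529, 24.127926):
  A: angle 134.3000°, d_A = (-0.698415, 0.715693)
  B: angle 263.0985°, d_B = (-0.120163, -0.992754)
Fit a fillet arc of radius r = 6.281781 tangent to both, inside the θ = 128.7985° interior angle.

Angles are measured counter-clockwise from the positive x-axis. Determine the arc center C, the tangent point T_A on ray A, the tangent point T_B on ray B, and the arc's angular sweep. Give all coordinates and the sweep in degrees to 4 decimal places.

center=(-20.4945,21.8947) T_A=(-15.9986,26.2820) T_B=(-14.2582,21.1399) sweep=51.2015

bisector direction at 198.6993° = (-0.947214,-0.320601)
center distance |VC| = r/sin(θ/2) = 6.281781/sin(64.3992°) = 6.965617
C = V + |VC|·bis = (-20.4945,21.8947)
T_A = V + ((C−V)·d_A)·d_A = V + 3.0098·d_A = (-15.9986,26.2820)
T_B = V + ((C−V)·d_B)·d_B = V + 3.0098·d_B = (-14.2582,21.1399)
sweep = 180° − θ = 51.2015°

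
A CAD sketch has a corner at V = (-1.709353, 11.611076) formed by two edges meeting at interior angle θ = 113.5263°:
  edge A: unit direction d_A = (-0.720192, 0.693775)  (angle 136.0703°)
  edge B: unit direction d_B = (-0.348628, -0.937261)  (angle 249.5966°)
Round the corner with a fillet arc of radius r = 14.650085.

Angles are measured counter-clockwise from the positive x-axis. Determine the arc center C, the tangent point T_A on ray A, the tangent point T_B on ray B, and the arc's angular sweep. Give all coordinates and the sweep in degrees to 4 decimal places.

center=(-18.7872,7.7206) T_A=(-8.6233,18.2715) T_B=(-5.0563,2.6132) sweep=66.4737

bisector direction at 192.8335° = (-0.975020,-0.222118)
center distance |VC| = r/sin(θ/2) = 14.650085/sin(56.7632°) = 17.515394
C = V + |VC|·bis = (-18.7872,7.7206)
T_A = V + ((C−V)·d_A)·d_A = V + 9.6002·d_A = (-8.6233,18.2715)
T_B = V + ((C−V)·d_B)·d_B = V + 9.6002·d_B = (-5.0563,2.6132)
sweep = 180° − θ = 66.4737°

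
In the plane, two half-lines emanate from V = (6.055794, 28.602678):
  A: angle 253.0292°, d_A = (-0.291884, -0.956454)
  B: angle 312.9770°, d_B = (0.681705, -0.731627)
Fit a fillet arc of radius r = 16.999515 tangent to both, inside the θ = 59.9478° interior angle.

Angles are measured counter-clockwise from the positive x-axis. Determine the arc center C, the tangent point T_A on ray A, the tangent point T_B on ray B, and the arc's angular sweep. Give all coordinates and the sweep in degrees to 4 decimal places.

bisector direction at 283.0031° = (0.225004,-0.974358)
center distance |VC| = r/sin(θ/2) = 16.999515/sin(29.9739°) = 34.025880
C = V + |VC|·bis = (13.7117,-4.5507)
T_A = V + ((C−V)·d_A)·d_A = V + 29.4750·d_A = (-2.5475,0.4112)
T_B = V + ((C−V)·d_B)·d_B = V + 29.4750·d_B = (26.1491,7.0379)
sweep = 180° − θ = 120.0522°

center=(13.7117,-4.5507) T_A=(-2.5475,0.4112) T_B=(26.1491,7.0379) sweep=120.0522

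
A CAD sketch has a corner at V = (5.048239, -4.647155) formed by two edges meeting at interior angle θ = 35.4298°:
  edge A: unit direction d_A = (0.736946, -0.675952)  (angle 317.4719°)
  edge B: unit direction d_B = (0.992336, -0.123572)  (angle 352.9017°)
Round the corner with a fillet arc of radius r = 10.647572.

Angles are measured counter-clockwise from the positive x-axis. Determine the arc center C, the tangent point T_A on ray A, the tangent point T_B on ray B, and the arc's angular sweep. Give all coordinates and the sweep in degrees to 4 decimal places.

center=(36.8103,-19.3322) T_A=(29.6131,-27.1789) T_B=(38.1261,-8.7662) sweep=144.5702

bisector direction at 335.1868° = (0.907681,-0.419661)
center distance |VC| = r/sin(θ/2) = 10.647572/sin(17.7149°) = 34.992586
C = V + |VC|·bis = (36.8103,-19.3322)
T_A = V + ((C−V)·d_A)·d_A = V + 33.3333·d_A = (29.6131,-27.1789)
T_B = V + ((C−V)·d_B)·d_B = V + 33.3333·d_B = (38.1261,-8.7662)
sweep = 180° − θ = 144.5702°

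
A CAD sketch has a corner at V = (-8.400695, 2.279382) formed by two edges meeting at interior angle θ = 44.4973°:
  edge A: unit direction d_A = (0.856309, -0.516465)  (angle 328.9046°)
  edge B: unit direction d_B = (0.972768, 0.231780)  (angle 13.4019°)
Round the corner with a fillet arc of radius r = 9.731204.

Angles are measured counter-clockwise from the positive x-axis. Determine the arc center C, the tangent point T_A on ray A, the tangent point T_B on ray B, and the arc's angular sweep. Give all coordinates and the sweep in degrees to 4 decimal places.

bisector direction at 351.1533° = (0.988103,-0.153792)
center distance |VC| = r/sin(θ/2) = 9.731204/sin(22.2487°) = 25.701307
C = V + |VC|·bis = (16.9948,-1.6733)
T_A = V + ((C−V)·d_A)·d_A = V + 23.7878·d_A = (11.9690,-10.0062)
T_B = V + ((C−V)·d_B)·d_B = V + 23.7878·d_B = (14.7393,7.7929)
sweep = 180° − θ = 135.5027°

center=(16.9948,-1.6733) T_A=(11.9690,-10.0062) T_B=(14.7393,7.7929) sweep=135.5027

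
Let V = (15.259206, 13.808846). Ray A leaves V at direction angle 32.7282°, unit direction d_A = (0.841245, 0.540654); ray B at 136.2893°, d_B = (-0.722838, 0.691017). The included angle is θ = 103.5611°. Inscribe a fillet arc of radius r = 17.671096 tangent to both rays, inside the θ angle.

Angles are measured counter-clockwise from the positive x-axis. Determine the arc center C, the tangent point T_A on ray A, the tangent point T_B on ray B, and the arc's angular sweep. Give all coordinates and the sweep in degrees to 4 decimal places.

center=(17.4116,36.1980) T_A=(26.9655,21.3323) T_B=(5.2006,23.4247) sweep=76.4389

bisector direction at 84.5088° = (0.095694,0.995411)
center distance |VC| = r/sin(θ/2) = 17.671096/sin(51.7805°) = 22.492414
C = V + |VC|·bis = (17.4116,36.1980)
T_A = V + ((C−V)·d_A)·d_A = V + 13.9155·d_A = (26.9655,21.3323)
T_B = V + ((C−V)·d_B)·d_B = V + 13.9155·d_B = (5.2006,23.4247)
sweep = 180° − θ = 76.4389°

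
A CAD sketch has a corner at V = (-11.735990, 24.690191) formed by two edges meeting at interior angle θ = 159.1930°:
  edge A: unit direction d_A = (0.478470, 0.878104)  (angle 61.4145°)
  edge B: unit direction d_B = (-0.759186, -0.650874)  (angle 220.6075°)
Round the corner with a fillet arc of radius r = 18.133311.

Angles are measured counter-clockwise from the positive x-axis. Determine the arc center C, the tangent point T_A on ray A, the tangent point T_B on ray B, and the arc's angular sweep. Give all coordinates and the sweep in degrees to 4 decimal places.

center=(-26.0660,36.2898) T_A=(-10.1431,27.6136) T_B=(-14.2635,22.5233) sweep=20.8070

bisector direction at 141.0110° = (-0.777267,0.629171)
center distance |VC| = r/sin(θ/2) = 18.133311/sin(79.5965°) = 18.436397
C = V + |VC|·bis = (-26.0660,36.2898)
T_A = V + ((C−V)·d_A)·d_A = V + 3.3292·d_A = (-10.1431,27.6136)
T_B = V + ((C−V)·d_B)·d_B = V + 3.3292·d_B = (-14.2635,22.5233)
sweep = 180° − θ = 20.8070°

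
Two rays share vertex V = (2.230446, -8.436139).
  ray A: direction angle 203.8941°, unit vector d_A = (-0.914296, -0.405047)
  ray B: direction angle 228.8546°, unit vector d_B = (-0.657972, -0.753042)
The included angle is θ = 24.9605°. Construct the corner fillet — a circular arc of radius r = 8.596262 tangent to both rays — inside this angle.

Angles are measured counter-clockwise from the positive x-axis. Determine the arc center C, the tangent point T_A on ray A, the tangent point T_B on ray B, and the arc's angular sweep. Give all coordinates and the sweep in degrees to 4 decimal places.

bisector direction at 216.3744° = (-0.805159,-0.593058)
center distance |VC| = r/sin(θ/2) = 8.596262/sin(12.4802°) = 39.778528
C = V + |VC|·bis = (-29.7976,-32.0271)
T_A = V + ((C−V)·d_A)·d_A = V + 38.8386·d_A = (-33.2795,-24.1676)
T_B = V + ((C−V)·d_B)·d_B = V + 38.8386·d_B = (-23.3243,-37.6832)
sweep = 180° − θ = 155.0395°

center=(-29.7976,-32.0271) T_A=(-33.2795,-24.1676) T_B=(-23.3243,-37.6832) sweep=155.0395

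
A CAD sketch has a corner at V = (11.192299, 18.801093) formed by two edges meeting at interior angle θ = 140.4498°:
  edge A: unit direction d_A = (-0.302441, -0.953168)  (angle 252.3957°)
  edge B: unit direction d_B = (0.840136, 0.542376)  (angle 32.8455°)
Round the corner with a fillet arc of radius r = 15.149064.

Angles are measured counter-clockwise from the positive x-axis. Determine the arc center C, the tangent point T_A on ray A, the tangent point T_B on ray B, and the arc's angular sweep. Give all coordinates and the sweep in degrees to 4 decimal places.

bisector direction at 322.6206° = (0.794633,-0.607090)
center distance |VC| = r/sin(θ/2) = 15.149064/sin(70.2249°) = 16.098422
C = V + |VC|·bis = (23.9846,9.0279)
T_A = V + ((C−V)·d_A)·d_A = V + 5.4466·d_A = (9.5450,13.6096)
T_B = V + ((C−V)·d_B)·d_B = V + 5.4466·d_B = (15.7682,21.7552)
sweep = 180° − θ = 39.5502°

center=(23.9846,9.0279) T_A=(9.5450,13.6096) T_B=(15.7682,21.7552) sweep=39.5502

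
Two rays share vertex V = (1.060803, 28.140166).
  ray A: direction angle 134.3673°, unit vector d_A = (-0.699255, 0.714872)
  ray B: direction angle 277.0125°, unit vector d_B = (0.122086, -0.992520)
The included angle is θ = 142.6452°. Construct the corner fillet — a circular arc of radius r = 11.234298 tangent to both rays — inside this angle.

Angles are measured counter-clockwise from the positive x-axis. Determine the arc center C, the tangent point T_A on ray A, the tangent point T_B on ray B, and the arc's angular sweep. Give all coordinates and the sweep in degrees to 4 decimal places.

center=(-9.6258,22.9994) T_A=(-1.5947,30.8550) T_B=(1.5244,24.3709) sweep=37.3548

bisector direction at 205.6899° = (-0.901153,-0.433500)
center distance |VC| = r/sin(θ/2) = 11.234298/sin(71.3226°) = 11.858823
C = V + |VC|·bis = (-9.6258,22.9994)
T_A = V + ((C−V)·d_A)·d_A = V + 3.7977·d_A = (-1.5947,30.8550)
T_B = V + ((C−V)·d_B)·d_B = V + 3.7977·d_B = (1.5244,24.3709)
sweep = 180° − θ = 37.3548°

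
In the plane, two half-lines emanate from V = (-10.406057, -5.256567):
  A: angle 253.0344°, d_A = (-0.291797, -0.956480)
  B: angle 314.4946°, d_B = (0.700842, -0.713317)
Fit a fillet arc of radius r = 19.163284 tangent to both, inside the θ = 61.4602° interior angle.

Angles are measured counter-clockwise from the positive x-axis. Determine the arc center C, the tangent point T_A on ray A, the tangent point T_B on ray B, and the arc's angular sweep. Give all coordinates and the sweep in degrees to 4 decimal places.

center=(-1.4832,-41.6815) T_A=(-19.8125,-36.0897) T_B=(12.1863,-28.2511) sweep=118.5398

bisector direction at 283.7645° = (0.237932,-0.971282)
center distance |VC| = r/sin(θ/2) = 19.163284/sin(30.7301°) = 37.501933
C = V + |VC|·bis = (-1.4832,-41.6815)
T_A = V + ((C−V)·d_A)·d_A = V + 32.2361·d_A = (-19.8125,-36.0897)
T_B = V + ((C−V)·d_B)·d_B = V + 32.2361·d_B = (12.1863,-28.2511)
sweep = 180° − θ = 118.5398°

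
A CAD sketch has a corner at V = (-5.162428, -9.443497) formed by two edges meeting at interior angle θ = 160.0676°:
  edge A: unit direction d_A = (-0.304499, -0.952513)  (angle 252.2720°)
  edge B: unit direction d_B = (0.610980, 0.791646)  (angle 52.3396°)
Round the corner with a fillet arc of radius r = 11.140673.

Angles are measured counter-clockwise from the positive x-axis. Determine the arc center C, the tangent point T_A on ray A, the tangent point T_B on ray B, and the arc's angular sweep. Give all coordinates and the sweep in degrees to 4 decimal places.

bisector direction at 332.3058° = (0.885441,-0.464752)
center distance |VC| = r/sin(θ/2) = 11.140673/sin(80.0338°) = 11.311361
C = V + |VC|·bis = (4.8531,-14.7005)
T_A = V + ((C−V)·d_A)·d_A = V + 1.9576·d_A = (-5.7585,-11.3082)
T_B = V + ((C−V)·d_B)·d_B = V + 1.9576·d_B = (-3.9664,-7.8938)
sweep = 180° − θ = 19.9324°

center=(4.8531,-14.7005) T_A=(-5.7585,-11.3082) T_B=(-3.9664,-7.8938) sweep=19.9324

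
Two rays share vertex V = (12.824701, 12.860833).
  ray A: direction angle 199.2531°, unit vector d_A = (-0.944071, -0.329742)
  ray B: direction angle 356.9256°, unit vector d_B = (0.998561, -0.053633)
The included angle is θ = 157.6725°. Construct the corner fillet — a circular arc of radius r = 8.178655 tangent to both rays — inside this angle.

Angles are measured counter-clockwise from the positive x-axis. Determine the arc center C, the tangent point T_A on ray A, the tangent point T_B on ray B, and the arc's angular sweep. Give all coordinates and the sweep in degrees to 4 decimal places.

center=(13.9978,4.6074) T_A=(11.3009,12.3286) T_B=(14.4364,12.7743) sweep=22.3275

bisector direction at 278.0893° = (0.140717,-0.990050)
center distance |VC| = r/sin(θ/2) = 8.178655/sin(78.8363°) = 8.336398
C = V + |VC|·bis = (13.9978,4.6074)
T_A = V + ((C−V)·d_A)·d_A = V + 1.6140·d_A = (11.3009,12.3286)
T_B = V + ((C−V)·d_B)·d_B = V + 1.6140·d_B = (14.4364,12.7743)
sweep = 180° − θ = 22.3275°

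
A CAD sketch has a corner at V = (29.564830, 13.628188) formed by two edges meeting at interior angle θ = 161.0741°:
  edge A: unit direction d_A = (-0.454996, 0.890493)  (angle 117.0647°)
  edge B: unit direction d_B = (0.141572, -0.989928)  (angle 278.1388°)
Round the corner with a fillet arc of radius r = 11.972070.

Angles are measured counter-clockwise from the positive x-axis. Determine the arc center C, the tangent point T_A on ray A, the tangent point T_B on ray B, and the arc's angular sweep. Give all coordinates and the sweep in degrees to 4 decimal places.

center=(17.9958,9.9579) T_A=(28.6569,15.4051) T_B=(29.8473,11.6528) sweep=18.9259

bisector direction at 197.6018° = (-0.953181,-0.302399)
center distance |VC| = r/sin(θ/2) = 11.972070/sin(80.5370°) = 12.137232
C = V + |VC|·bis = (17.9958,9.9579)
T_A = V + ((C−V)·d_A)·d_A = V + 1.9955·d_A = (28.6569,15.4051)
T_B = V + ((C−V)·d_B)·d_B = V + 1.9955·d_B = (29.8473,11.6528)
sweep = 180° − θ = 18.9259°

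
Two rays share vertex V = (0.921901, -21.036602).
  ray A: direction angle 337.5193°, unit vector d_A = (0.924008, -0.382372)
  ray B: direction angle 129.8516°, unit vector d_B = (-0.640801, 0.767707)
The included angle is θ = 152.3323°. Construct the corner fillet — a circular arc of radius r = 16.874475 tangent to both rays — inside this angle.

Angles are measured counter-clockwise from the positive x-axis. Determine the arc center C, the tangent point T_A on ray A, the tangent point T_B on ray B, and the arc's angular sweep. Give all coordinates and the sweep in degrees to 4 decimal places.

bisector direction at 53.6855° = (0.592218,0.805778)
center distance |VC| = r/sin(θ/2) = 16.874475/sin(76.1662°) = 17.378572
C = V + |VC|·bis = (11.2138,-7.0333)
T_A = V + ((C−V)·d_A)·d_A = V + 4.1553·d_A = (4.7615,-22.6255)
T_B = V + ((C−V)·d_B)·d_B = V + 4.1553·d_B = (-1.7408,-17.8465)
sweep = 180° − θ = 27.6677°

center=(11.2138,-7.0333) T_A=(4.7615,-22.6255) T_B=(-1.7408,-17.8465) sweep=27.6677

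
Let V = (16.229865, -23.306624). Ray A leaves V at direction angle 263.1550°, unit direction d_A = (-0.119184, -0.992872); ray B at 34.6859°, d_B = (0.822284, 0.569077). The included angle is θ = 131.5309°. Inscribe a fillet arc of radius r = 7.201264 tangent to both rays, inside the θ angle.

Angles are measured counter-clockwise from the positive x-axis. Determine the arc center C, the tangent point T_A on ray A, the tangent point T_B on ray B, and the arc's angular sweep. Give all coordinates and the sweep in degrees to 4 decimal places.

center=(22.9935,-27.3834) T_A=(15.8435,-26.5251) T_B=(18.8954,-21.4619) sweep=48.4691

bisector direction at 328.9205° = (0.856451,-0.516228)
center distance |VC| = r/sin(θ/2) = 7.201264/sin(65.7655°) = 7.897225
C = V + |VC|·bis = (22.9935,-27.3834)
T_A = V + ((C−V)·d_A)·d_A = V + 3.2416·d_A = (15.8435,-26.5251)
T_B = V + ((C−V)·d_B)·d_B = V + 3.2416·d_B = (18.8954,-21.4619)
sweep = 180° − θ = 48.4691°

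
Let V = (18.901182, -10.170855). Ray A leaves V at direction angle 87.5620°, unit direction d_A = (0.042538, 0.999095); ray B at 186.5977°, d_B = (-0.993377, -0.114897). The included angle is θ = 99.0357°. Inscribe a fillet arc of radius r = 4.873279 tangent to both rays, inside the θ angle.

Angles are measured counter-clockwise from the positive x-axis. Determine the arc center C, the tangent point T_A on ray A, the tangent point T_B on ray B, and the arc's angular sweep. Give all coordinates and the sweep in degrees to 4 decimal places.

bisector direction at 137.0798° = (-0.732303,0.680978)
center distance |VC| = r/sin(θ/2) = 4.873279/sin(49.5179°) = 6.407081
C = V + |VC|·bis = (14.2093,-5.8078)
T_A = V + ((C−V)·d_A)·d_A = V + 4.1595·d_A = (19.0781,-6.0151)
T_B = V + ((C−V)·d_B)·d_B = V + 4.1595·d_B = (14.7692,-10.6488)
sweep = 180° − θ = 80.9643°

center=(14.2093,-5.8078) T_A=(19.0781,-6.0151) T_B=(14.7692,-10.6488) sweep=80.9643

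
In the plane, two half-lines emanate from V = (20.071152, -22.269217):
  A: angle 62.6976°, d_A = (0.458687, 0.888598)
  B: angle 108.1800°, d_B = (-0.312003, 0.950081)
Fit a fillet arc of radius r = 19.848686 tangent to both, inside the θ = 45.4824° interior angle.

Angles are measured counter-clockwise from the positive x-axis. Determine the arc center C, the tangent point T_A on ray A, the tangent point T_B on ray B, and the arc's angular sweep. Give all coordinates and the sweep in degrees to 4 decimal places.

center=(24.1544,28.9139) T_A=(41.7919,19.8096) T_B=(5.2965,22.7210) sweep=134.5176

bisector direction at 85.4388° = (0.079524,0.996833)
center distance |VC| = r/sin(θ/2) = 19.848686/sin(22.7412°) = 51.345736
C = V + |VC|·bis = (24.1544,28.9139)
T_A = V + ((C−V)·d_A)·d_A = V + 47.3541·d_A = (41.7919,19.8096)
T_B = V + ((C−V)·d_B)·d_B = V + 47.3541·d_B = (5.2965,22.7210)
sweep = 180° − θ = 134.5176°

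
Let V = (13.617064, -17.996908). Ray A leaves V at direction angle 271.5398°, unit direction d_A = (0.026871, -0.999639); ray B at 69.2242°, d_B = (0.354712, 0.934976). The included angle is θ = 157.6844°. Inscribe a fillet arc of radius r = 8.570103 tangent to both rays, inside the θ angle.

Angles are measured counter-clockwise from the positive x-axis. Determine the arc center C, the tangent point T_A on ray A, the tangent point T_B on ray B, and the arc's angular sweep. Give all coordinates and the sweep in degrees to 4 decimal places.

bisector direction at 350.3820° = (0.985944,-0.167078)
center distance |VC| = r/sin(θ/2) = 8.570103/sin(78.8422°) = 8.735217
C = V + |VC|·bis = (22.2295,-19.4564)
T_A = V + ((C−V)·d_A)·d_A = V + 1.6904·d_A = (13.6625,-19.6867)
T_B = V + ((C−V)·d_B)·d_B = V + 1.6904·d_B = (14.2167,-16.4165)
sweep = 180° − θ = 22.3156°

center=(22.2295,-19.4564) T_A=(13.6625,-19.6867) T_B=(14.2167,-16.4165) sweep=22.3156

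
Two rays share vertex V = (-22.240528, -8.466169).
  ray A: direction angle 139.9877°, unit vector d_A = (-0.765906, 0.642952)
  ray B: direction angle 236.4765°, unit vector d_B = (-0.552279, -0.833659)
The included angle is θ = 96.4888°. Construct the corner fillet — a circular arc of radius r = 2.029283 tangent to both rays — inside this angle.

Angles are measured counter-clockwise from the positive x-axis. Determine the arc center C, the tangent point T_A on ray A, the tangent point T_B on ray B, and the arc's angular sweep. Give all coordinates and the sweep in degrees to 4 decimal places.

bisector direction at 188.2321° = (-0.989696,-0.143183)
center distance |VC| = r/sin(θ/2) = 2.029283/sin(48.2444°) = 2.720247
C = V + |VC|·bis = (-24.9327,-8.8557)
T_A = V + ((C−V)·d_A)·d_A = V + 1.8116·d_A = (-23.6280,-7.3014)
T_B = V + ((C−V)·d_B)·d_B = V + 1.8116·d_B = (-23.2410,-9.9764)
sweep = 180° − θ = 83.5112°

center=(-24.9327,-8.8557) T_A=(-23.6280,-7.3014) T_B=(-23.2410,-9.9764) sweep=83.5112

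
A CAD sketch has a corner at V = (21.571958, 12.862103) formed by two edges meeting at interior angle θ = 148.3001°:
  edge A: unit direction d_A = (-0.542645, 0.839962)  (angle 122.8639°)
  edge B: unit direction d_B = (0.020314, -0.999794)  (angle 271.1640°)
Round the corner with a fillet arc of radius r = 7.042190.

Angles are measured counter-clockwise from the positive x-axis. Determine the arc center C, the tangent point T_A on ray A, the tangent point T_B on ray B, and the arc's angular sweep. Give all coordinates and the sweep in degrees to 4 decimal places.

center=(14.5718,10.7201) T_A=(20.4870,14.5415) T_B=(21.6126,10.8631) sweep=31.6999

bisector direction at 197.0139° = (-0.956234,-0.292605)
center distance |VC| = r/sin(θ/2) = 7.042190/sin(74.1500°) = 7.320514
C = V + |VC|·bis = (14.5718,10.7201)
T_A = V + ((C−V)·d_A)·d_A = V + 1.9994·d_A = (20.4870,14.5415)
T_B = V + ((C−V)·d_B)·d_B = V + 1.9994·d_B = (21.6126,10.8631)
sweep = 180° − θ = 31.6999°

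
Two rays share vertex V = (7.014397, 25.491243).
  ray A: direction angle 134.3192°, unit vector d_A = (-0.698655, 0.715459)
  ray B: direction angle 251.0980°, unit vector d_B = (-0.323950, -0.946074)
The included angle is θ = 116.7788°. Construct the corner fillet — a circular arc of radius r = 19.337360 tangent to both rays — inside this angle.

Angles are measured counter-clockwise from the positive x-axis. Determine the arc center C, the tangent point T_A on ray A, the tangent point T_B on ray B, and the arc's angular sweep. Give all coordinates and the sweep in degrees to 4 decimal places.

center=(-15.1356,20.4960) T_A=(-1.3005,34.0062) T_B=(3.1589,14.2317) sweep=63.2212

bisector direction at 192.7086° = (-0.975502,-0.219993)
center distance |VC| = r/sin(θ/2) = 19.337360/sin(58.3894°) = 22.706293
C = V + |VC|·bis = (-15.1356,20.4960)
T_A = V + ((C−V)·d_A)·d_A = V + 11.9014·d_A = (-1.3005,34.0062)
T_B = V + ((C−V)·d_B)·d_B = V + 11.9014·d_B = (3.1589,14.2317)
sweep = 180° − θ = 63.2212°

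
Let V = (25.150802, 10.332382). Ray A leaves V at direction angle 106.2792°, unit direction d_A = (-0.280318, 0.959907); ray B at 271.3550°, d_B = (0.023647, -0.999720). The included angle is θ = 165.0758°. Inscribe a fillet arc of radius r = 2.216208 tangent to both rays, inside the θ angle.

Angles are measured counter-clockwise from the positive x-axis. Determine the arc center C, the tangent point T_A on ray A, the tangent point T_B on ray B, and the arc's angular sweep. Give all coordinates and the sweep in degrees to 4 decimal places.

bisector direction at 188.8171° = (-0.988183,-0.153281)
center distance |VC| = r/sin(θ/2) = 2.216208/sin(82.5379°) = 2.235137
C = V + |VC|·bis = (22.9421,9.9898)
T_A = V + ((C−V)·d_A)·d_A = V + 0.2903·d_A = (25.0694,10.6110)
T_B = V + ((C−V)·d_B)·d_B = V + 0.2903·d_B = (25.1577,10.0422)
sweep = 180° − θ = 14.9242°

center=(22.9421,9.9898) T_A=(25.0694,10.6110) T_B=(25.1577,10.0422) sweep=14.9242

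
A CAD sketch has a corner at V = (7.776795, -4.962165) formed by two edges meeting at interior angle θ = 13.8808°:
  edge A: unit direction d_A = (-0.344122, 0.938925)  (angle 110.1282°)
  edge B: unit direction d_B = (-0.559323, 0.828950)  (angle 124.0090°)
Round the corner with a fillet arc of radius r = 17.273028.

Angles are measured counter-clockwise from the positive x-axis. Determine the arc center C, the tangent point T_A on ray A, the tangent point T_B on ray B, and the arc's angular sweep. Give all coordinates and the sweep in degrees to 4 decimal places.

center=(-57.2714,122.3250) T_A=(-41.0533,128.2691) T_B=(-71.5898,112.6638) sweep=166.1192

bisector direction at 117.0686° = (-0.455057,0.890462)
center distance |VC| = r/sin(θ/2) = 17.273028/sin(6.9404°) = 142.945078
C = V + |VC|·bis = (-57.2714,122.3250)
T_A = V + ((C−V)·d_A)·d_A = V + 141.8976·d_A = (-41.0533,128.2691)
T_B = V + ((C−V)·d_B)·d_B = V + 141.8976·d_B = (-71.5898,112.6638)
sweep = 180° − θ = 166.1192°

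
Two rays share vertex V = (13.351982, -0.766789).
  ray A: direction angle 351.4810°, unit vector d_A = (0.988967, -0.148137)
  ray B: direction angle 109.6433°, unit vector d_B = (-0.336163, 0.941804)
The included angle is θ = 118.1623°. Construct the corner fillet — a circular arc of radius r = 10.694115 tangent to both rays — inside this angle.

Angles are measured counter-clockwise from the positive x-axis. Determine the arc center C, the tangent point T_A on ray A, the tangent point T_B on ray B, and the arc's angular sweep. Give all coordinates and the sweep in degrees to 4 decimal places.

bisector direction at 50.5622° = (0.635241,0.772314)
center distance |VC| = r/sin(θ/2) = 10.694115/sin(59.0812°) = 12.465516
C = V + |VC|·bis = (21.2706,8.8605)
T_A = V + ((C−V)·d_A)·d_A = V + 6.4051·d_A = (19.6864,-1.7156)
T_B = V + ((C−V)·d_B)·d_B = V + 6.4051·d_B = (11.1988,5.2655)
sweep = 180° − θ = 61.8377°

center=(21.2706,8.8605) T_A=(19.6864,-1.7156) T_B=(11.1988,5.2655) sweep=61.8377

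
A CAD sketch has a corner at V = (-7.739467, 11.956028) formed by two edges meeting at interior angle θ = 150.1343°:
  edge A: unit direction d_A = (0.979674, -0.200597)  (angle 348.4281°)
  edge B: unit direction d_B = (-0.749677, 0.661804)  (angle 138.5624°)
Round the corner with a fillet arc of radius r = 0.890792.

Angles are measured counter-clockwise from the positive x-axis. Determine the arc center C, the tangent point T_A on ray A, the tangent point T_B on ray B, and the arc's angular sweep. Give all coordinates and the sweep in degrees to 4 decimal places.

bisector direction at 63.4952° = (0.446272,0.894897)
center distance |VC| = r/sin(θ/2) = 0.890792/sin(75.0671°) = 0.921927
C = V + |VC|·bis = (-7.3280,12.7811)
T_A = V + ((C−V)·d_A)·d_A = V + 0.2376·d_A = (-7.5067,11.9084)
T_B = V + ((C−V)·d_B)·d_B = V + 0.2376·d_B = (-7.9176,12.1133)
sweep = 180° − θ = 29.8657°

center=(-7.3280,12.7811) T_A=(-7.5067,11.9084) T_B=(-7.9176,12.1133) sweep=29.8657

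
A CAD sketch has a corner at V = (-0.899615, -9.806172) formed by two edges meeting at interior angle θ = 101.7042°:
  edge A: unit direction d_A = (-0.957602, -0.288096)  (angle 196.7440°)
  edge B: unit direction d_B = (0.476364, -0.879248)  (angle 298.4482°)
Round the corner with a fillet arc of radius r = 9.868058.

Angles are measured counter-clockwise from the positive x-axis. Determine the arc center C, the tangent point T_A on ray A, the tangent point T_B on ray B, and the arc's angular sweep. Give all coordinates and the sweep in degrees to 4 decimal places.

center=(-5.7493,-21.5702) T_A=(-8.5923,-12.1205) T_B=(2.9271,-16.8694) sweep=78.2958

bisector direction at 247.5961° = (-0.381133,-0.924520)
center distance |VC| = r/sin(θ/2) = 9.868058/sin(50.8521°) = 12.724459
C = V + |VC|·bis = (-5.7493,-21.5702)
T_A = V + ((C−V)·d_A)·d_A = V + 8.0333·d_A = (-8.5923,-12.1205)
T_B = V + ((C−V)·d_B)·d_B = V + 8.0333·d_B = (2.9271,-16.8694)
sweep = 180° − θ = 78.2958°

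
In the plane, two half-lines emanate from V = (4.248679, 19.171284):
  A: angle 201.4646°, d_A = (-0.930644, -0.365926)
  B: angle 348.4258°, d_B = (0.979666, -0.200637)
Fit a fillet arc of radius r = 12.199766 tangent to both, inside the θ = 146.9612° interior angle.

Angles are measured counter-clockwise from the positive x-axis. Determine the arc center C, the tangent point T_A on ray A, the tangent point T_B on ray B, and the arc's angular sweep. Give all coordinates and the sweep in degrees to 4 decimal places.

bisector direction at 274.9452° = (0.086203,-0.996278)
center distance |VC| = r/sin(θ/2) = 12.199766/sin(73.4806°) = 12.725010
C = V + |VC|·bis = (5.3456,6.4936)
T_A = V + ((C−V)·d_A)·d_A = V + 3.6182·d_A = (0.8814,17.8473)
T_B = V + ((C−V)·d_B)·d_B = V + 3.6182·d_B = (7.7933,18.4453)
sweep = 180° − θ = 33.0388°

center=(5.3456,6.4936) T_A=(0.8814,17.8473) T_B=(7.7933,18.4453) sweep=33.0388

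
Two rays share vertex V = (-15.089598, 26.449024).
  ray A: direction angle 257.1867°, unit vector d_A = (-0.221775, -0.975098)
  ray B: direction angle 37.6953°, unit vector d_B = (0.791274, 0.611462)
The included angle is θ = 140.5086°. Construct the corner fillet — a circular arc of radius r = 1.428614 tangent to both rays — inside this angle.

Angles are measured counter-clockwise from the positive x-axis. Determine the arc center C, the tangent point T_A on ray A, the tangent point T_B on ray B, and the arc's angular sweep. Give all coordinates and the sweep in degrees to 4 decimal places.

bisector direction at 327.4410° = (0.842838,-0.538168)
center distance |VC| = r/sin(θ/2) = 1.428614/sin(70.2543°) = 1.517862
C = V + |VC|·bis = (-13.8103,25.6322)
T_A = V + ((C−V)·d_A)·d_A = V + 0.5128·d_A = (-15.2033,25.9490)
T_B = V + ((C−V)·d_B)·d_B = V + 0.5128·d_B = (-14.6838,26.7626)
sweep = 180° − θ = 39.4914°

center=(-13.8103,25.6322) T_A=(-15.2033,25.9490) T_B=(-14.6838,26.7626) sweep=39.4914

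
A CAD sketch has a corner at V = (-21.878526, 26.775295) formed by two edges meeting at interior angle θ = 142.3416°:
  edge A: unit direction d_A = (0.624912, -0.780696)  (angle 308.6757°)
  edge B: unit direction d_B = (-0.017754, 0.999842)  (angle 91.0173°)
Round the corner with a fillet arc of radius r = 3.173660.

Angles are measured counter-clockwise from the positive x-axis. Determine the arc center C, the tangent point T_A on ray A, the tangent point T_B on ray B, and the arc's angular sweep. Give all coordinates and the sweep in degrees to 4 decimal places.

center=(-18.7246,27.9137) T_A=(-21.2022,25.9304) T_B=(-21.8977,27.8573) sweep=37.6584

bisector direction at 19.8465° = (0.940606,0.339501)
center distance |VC| = r/sin(θ/2) = 3.173660/sin(71.1708°) = 3.353102
C = V + |VC|·bis = (-18.7246,27.9137)
T_A = V + ((C−V)·d_A)·d_A = V + 1.0822·d_A = (-21.2022,25.9304)
T_B = V + ((C−V)·d_B)·d_B = V + 1.0822·d_B = (-21.8977,27.8573)
sweep = 180° − θ = 37.6584°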